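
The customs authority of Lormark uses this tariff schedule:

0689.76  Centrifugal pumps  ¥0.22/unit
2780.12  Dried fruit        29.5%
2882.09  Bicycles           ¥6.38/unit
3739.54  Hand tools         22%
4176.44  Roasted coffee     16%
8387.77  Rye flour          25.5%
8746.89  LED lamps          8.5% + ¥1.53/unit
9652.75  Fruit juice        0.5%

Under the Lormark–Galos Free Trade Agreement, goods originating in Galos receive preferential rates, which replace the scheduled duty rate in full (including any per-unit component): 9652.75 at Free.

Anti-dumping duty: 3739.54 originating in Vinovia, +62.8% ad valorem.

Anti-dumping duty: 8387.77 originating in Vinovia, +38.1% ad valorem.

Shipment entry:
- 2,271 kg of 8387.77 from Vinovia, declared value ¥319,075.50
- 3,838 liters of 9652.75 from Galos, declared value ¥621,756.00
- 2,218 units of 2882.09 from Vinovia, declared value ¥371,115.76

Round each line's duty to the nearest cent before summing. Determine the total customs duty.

¥217,082.86

Line 1 (8387.77, Vinovia, 2,271 kg, ¥319,075.50):
Base rate for 8387.77 is 25.5%.
Additional duty on 8387.77 from Vinovia: +38.1%. Applied ad valorem rate: 25.5% + 38.1% = 63.6%.
Duty = ¥319,075.50 × 63.6% = ¥202,932.02.
Line 2 (9652.75, Galos, 3,838 liters, ¥621,756.00):
Base rate for 9652.75 is 0.5%.
Origin Galos qualifies under the Lormark–Galos agreement and 9652.75 is covered: preferential rate Free applies instead.
Duty = ¥621,756.00 × 0% = ¥0.00.
Line 3 (2882.09, Vinovia, 2,218 units, ¥371,115.76):
Base rate for 2882.09 is ¥6.38/unit.
Duty = 2,218 × ¥6.38 = ¥14,150.84.
Total = ¥202,932.02 + ¥0.00 + ¥14,150.84 = ¥217,082.86.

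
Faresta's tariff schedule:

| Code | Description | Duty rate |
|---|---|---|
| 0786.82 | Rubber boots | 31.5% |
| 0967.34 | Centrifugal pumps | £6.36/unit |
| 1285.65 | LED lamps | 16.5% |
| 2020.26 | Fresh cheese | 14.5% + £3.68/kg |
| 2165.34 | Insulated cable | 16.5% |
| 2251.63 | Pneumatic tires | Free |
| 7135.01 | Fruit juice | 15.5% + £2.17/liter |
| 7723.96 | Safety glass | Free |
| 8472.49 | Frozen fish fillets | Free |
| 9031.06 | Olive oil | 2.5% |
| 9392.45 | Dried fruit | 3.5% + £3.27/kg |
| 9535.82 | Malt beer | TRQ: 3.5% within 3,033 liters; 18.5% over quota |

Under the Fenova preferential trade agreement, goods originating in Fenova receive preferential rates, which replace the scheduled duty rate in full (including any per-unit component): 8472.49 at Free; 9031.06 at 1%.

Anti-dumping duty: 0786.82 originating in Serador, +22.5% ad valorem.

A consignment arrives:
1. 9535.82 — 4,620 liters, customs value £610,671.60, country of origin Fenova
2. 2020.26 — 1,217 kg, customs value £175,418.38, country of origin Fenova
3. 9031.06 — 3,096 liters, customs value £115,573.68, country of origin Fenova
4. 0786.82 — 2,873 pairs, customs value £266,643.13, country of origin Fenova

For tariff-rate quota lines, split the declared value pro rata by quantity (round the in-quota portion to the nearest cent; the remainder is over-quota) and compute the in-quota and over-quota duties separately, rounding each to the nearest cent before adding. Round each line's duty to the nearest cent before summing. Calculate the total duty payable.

Line 1 (9535.82, Fenova, 4,620 liters, £610,671.60):
Code 9535.82 is under a tariff-rate quota (threshold 3,033 liters). In-quota: 3,033 liters at 3.5%; over-quota: 1,587 liters at 18.5%.
Pro-rata value split: in-quota = £610,671.60 × 3,033/4,620 = £400,901.94; over-quota = £610,671.60 − £400,901.94 = £209,769.66.
In-quota duty = £400,901.94 × 3.5% = £14,031.57. Over-quota duty = £209,769.66 × 18.5% = £38,807.39.
Line duty = £14,031.57 + £38,807.39 = £52,838.96.
Line 2 (2020.26, Fenova, 1,217 kg, £175,418.38):
Base rate for 2020.26 is 14.5% + £3.68/kg.
Origin Fenova is the FTA partner but 2020.26 is not on the preference list; base rate stands.
Duty = £175,418.38 × 14.5% + 1,217 × £3.68 = £29,914.23.
Line 3 (9031.06, Fenova, 3,096 liters, £115,573.68):
Base rate for 9031.06 is 2.5%.
Origin Fenova qualifies under the Faresta–Fenova agreement and 9031.06 is covered: preferential rate 1% applies instead.
Duty = £115,573.68 × 1% = £1,155.74.
Line 4 (0786.82, Fenova, 2,873 pairs, £266,643.13):
Base rate for 0786.82 is 31.5%.
Origin Fenova is the FTA partner but 0786.82 is not on the preference list; base rate stands.
The additional-duty order on 0786.82 targets Serador, not Fenova; it does not apply.
Duty = £266,643.13 × 31.5% = £83,992.59.
Total = £52,838.96 + £29,914.23 + £1,155.74 + £83,992.59 = £167,901.52.

£167,901.52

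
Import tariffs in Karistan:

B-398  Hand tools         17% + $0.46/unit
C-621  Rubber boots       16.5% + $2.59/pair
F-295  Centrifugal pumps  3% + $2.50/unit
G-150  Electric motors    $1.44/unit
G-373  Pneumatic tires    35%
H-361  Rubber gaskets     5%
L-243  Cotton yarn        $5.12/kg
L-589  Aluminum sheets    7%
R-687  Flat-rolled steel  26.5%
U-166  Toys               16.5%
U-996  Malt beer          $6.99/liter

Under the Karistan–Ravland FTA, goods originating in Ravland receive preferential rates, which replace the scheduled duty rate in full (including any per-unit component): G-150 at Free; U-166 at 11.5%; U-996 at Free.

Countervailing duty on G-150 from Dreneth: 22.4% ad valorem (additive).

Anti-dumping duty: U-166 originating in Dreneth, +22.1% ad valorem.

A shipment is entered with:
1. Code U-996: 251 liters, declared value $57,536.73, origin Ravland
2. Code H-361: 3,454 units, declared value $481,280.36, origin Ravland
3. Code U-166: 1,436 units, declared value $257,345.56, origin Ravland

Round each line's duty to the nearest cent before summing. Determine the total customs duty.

$53,658.76

Line 1 (U-996, Ravland, 251 liters, $57,536.73):
Base rate for U-996 is $6.99/liter.
Origin Ravland qualifies under the Karistan–Ravland agreement and U-996 is covered: preferential rate Free applies instead.
Duty = $57,536.73 × 0% = $0.00.
Line 2 (H-361, Ravland, 3,454 units, $481,280.36):
Base rate for H-361 is 5%.
Origin Ravland is the FTA partner but H-361 is not on the preference list; base rate stands.
Duty = $481,280.36 × 5% = $24,064.02.
Line 3 (U-166, Ravland, 1,436 units, $257,345.56):
Base rate for U-166 is 16.5%.
Origin Ravland qualifies under the Karistan–Ravland agreement and U-166 is covered: preferential rate 11.5% applies instead.
The additional-duty order on U-166 targets Dreneth, not Ravland; it does not apply.
Duty = $257,345.56 × 11.5% = $29,594.74.
Total = $0.00 + $24,064.02 + $29,594.74 = $53,658.76.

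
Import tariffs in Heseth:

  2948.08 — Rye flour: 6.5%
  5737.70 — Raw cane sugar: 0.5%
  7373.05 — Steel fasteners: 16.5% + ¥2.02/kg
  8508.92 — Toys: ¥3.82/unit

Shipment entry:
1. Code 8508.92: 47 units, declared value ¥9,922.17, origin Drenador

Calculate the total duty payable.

¥179.54

Line 1 (8508.92, Drenador, 47 units, ¥9,922.17):
Base rate for 8508.92 is ¥3.82/unit.
Duty = 47 × ¥3.82 = ¥179.54.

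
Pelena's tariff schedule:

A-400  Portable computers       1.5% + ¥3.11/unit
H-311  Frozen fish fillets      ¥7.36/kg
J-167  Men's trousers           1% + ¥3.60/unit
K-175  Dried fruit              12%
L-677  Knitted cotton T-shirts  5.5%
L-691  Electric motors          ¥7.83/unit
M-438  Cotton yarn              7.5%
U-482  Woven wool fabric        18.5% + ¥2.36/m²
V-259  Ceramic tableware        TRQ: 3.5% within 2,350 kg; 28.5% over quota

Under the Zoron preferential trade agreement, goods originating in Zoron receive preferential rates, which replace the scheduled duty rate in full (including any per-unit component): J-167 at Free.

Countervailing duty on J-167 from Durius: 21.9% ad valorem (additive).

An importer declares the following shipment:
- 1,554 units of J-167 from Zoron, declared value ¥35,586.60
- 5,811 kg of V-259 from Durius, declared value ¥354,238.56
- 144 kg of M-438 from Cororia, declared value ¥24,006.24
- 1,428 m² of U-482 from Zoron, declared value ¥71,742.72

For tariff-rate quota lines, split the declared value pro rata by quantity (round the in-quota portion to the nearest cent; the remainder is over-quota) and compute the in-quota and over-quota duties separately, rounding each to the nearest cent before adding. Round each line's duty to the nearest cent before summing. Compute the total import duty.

Line 1 (J-167, Zoron, 1,554 units, ¥35,586.60):
Base rate for J-167 is 1% + ¥3.60/unit.
Origin Zoron qualifies under the Pelena–Zoron agreement and J-167 is covered: preferential rate Free applies instead.
The additional-duty order on J-167 targets Durius, not Zoron; it does not apply.
Duty = ¥35,586.60 × 0% = ¥0.00.
Line 2 (V-259, Durius, 5,811 kg, ¥354,238.56):
Code V-259 is under a tariff-rate quota (threshold 2,350 kg). In-quota: 2,350 kg at 3.5%; over-quota: 3,461 kg at 28.5%.
Pro-rata value split: in-quota = ¥354,238.56 × 2,350/5,811 = ¥143,256.00; over-quota = ¥354,238.56 − ¥143,256.00 = ¥210,982.56.
In-quota duty = ¥143,256.00 × 3.5% = ¥5,013.96. Over-quota duty = ¥210,982.56 × 28.5% = ¥60,130.03.
Line duty = ¥5,013.96 + ¥60,130.03 = ¥65,143.99.
Line 3 (M-438, Cororia, 144 kg, ¥24,006.24):
Base rate for M-438 is 7.5%.
Duty = ¥24,006.24 × 7.5% = ¥1,800.47.
Line 4 (U-482, Zoron, 1,428 m², ¥71,742.72):
Base rate for U-482 is 18.5% + ¥2.36/m².
Origin Zoron is the FTA partner but U-482 is not on the preference list; base rate stands.
Duty = ¥71,742.72 × 18.5% + 1,428 × ¥2.36 = ¥16,642.48.
Total = ¥0.00 + ¥65,143.99 + ¥1,800.47 + ¥16,642.48 = ¥83,586.94.

¥83,586.94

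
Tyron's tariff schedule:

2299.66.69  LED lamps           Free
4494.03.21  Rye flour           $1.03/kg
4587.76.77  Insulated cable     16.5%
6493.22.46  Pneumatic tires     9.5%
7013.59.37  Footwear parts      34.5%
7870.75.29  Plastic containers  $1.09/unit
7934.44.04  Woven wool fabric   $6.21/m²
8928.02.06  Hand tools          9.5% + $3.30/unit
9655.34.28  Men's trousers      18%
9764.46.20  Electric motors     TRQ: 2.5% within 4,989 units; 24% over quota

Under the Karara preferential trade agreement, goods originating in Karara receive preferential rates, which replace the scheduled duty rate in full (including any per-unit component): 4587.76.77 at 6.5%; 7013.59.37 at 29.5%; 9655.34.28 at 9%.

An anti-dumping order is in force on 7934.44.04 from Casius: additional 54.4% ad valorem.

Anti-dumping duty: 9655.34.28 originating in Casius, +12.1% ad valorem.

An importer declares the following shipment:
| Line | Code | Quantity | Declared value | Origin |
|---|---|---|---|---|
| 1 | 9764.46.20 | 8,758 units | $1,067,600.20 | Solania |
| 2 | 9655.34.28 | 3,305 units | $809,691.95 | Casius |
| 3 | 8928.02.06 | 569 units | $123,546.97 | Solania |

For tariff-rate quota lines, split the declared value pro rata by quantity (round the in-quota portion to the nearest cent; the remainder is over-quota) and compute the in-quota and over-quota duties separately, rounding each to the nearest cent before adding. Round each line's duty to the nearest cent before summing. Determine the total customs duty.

$382,801.78

Line 1 (9764.46.20, Solania, 8,758 units, $1,067,600.20):
Code 9764.46.20 is under a tariff-rate quota (threshold 4,989 units). In-quota: 4,989 units at 2.5%; over-quota: 3,769 units at 24%.
Pro-rata value split: in-quota = $1,067,600.20 × 4,989/8,758 = $608,159.10; over-quota = $1,067,600.20 − $608,159.10 = $459,441.10.
In-quota duty = $608,159.10 × 2.5% = $15,203.98. Over-quota duty = $459,441.10 × 24% = $110,265.86.
Line duty = $15,203.98 + $110,265.86 = $125,469.84.
Line 2 (9655.34.28, Casius, 3,305 units, $809,691.95):
Base rate for 9655.34.28 is 18%.
9655.34.28 has an FTA preferential rate, but origin Casius is not Karara; base rate stands.
Additional duty on 9655.34.28 from Casius: +12.1%. Applied ad valorem rate: 18% + 12.1% = 30.1%.
Duty = $809,691.95 × 30.1% = $243,717.28.
Line 3 (8928.02.06, Solania, 569 units, $123,546.97):
Base rate for 8928.02.06 is 9.5% + $3.30/unit.
Duty = $123,546.97 × 9.5% + 569 × $3.30 = $13,614.66.
Total = $125,469.84 + $243,717.28 + $13,614.66 = $382,801.78.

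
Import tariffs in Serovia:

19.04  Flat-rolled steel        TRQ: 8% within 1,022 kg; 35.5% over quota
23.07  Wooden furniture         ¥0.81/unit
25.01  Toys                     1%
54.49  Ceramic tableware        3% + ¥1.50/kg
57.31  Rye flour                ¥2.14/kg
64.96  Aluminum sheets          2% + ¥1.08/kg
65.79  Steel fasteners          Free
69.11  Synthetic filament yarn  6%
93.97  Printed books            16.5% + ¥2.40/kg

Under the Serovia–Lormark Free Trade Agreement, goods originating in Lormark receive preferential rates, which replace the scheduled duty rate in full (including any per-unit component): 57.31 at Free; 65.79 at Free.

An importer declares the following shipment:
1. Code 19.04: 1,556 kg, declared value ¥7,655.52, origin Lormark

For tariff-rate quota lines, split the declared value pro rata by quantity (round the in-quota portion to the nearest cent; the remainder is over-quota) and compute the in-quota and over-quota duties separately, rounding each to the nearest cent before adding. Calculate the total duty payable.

¥1,334.94

Line 1 (19.04, Lormark, 1,556 kg, ¥7,655.52):
Code 19.04 is under a tariff-rate quota (threshold 1,022 kg). In-quota: 1,022 kg at 8%; over-quota: 534 kg at 35.5%.
Pro-rata value split: in-quota = ¥7,655.52 × 1,022/1,556 = ¥5,028.24; over-quota = ¥7,655.52 − ¥5,028.24 = ¥2,627.28.
In-quota duty = ¥5,028.24 × 8% = ¥402.26. Over-quota duty = ¥2,627.28 × 35.5% = ¥932.68.
Line duty = ¥402.26 + ¥932.68 = ¥1,334.94.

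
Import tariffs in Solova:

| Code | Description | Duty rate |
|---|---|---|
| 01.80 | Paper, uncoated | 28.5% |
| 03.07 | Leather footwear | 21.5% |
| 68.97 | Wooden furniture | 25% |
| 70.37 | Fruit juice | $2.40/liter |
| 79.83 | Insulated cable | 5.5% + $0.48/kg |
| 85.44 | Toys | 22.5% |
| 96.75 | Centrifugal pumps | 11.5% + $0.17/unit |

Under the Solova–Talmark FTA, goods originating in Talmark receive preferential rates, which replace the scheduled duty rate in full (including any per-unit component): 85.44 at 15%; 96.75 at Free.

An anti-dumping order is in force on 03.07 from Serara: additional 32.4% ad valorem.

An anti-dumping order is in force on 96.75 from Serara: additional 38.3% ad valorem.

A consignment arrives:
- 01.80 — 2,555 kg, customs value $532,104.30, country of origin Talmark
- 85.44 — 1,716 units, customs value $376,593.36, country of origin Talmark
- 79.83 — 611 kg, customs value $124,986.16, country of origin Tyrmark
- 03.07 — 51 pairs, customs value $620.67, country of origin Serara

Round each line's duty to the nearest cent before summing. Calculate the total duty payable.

Line 1 (01.80, Talmark, 2,555 kg, $532,104.30):
Base rate for 01.80 is 28.5%.
Origin Talmark is the FTA partner but 01.80 is not on the preference list; base rate stands.
Duty = $532,104.30 × 28.5% = $151,649.73.
Line 2 (85.44, Talmark, 1,716 units, $376,593.36):
Base rate for 85.44 is 22.5%.
Origin Talmark qualifies under the Solova–Talmark agreement and 85.44 is covered: preferential rate 15% applies instead.
Duty = $376,593.36 × 15% = $56,489.00.
Line 3 (79.83, Tyrmark, 611 kg, $124,986.16):
Base rate for 79.83 is 5.5% + $0.48/kg.
Duty = $124,986.16 × 5.5% + 611 × $0.48 = $7,167.52.
Line 4 (03.07, Serara, 51 pairs, $620.67):
Base rate for 03.07 is 21.5%.
Additional duty on 03.07 from Serara: +32.4%. Applied ad valorem rate: 21.5% + 32.4% = 53.9%.
Duty = $620.67 × 53.9% = $334.54.
Total = $151,649.73 + $56,489.00 + $7,167.52 + $334.54 = $215,640.79.

$215,640.79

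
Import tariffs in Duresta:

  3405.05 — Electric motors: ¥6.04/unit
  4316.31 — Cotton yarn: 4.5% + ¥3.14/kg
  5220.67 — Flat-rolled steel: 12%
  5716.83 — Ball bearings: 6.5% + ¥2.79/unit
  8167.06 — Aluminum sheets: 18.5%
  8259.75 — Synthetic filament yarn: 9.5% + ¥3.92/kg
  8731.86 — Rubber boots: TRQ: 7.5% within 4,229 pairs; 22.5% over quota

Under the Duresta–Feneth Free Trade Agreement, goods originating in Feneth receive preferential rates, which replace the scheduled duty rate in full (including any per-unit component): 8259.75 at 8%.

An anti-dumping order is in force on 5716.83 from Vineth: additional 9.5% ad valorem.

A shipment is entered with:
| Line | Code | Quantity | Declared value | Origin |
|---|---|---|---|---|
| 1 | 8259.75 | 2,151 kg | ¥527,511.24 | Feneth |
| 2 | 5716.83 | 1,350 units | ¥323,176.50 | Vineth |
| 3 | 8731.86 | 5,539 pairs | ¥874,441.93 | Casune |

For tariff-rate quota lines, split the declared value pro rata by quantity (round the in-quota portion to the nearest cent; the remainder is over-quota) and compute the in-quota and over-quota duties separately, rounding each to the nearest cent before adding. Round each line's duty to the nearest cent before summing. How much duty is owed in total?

¥194,280.24

Line 1 (8259.75, Feneth, 2,151 kg, ¥527,511.24):
Base rate for 8259.75 is 9.5% + ¥3.92/kg.
Origin Feneth qualifies under the Duresta–Feneth agreement and 8259.75 is covered: preferential rate 8% applies instead.
Duty = ¥527,511.24 × 8% = ¥42,200.90.
Line 2 (5716.83, Vineth, 1,350 units, ¥323,176.50):
Base rate for 5716.83 is 6.5% + ¥2.79/unit.
Additional duty on 5716.83 from Vineth: +9.5%. Applied ad valorem rate: 6.5% + 9.5% = 16%.
Duty = ¥323,176.50 × 16% + 1,350 × ¥2.79 = ¥55,474.74.
Line 3 (8731.86, Casune, 5,539 pairs, ¥874,441.93):
Code 8731.86 is under a tariff-rate quota (threshold 4,229 pairs). In-quota: 4,229 pairs at 7.5%; over-quota: 1,310 pairs at 22.5%.
Pro-rata value split: in-quota = ¥874,441.93 × 4,229/5,539 = ¥667,632.23; over-quota = ¥874,441.93 − ¥667,632.23 = ¥206,809.70.
In-quota duty = ¥667,632.23 × 7.5% = ¥50,072.42. Over-quota duty = ¥206,809.70 × 22.5% = ¥46,532.18.
Line duty = ¥50,072.42 + ¥46,532.18 = ¥96,604.60.
Total = ¥42,200.90 + ¥55,474.74 + ¥96,604.60 = ¥194,280.24.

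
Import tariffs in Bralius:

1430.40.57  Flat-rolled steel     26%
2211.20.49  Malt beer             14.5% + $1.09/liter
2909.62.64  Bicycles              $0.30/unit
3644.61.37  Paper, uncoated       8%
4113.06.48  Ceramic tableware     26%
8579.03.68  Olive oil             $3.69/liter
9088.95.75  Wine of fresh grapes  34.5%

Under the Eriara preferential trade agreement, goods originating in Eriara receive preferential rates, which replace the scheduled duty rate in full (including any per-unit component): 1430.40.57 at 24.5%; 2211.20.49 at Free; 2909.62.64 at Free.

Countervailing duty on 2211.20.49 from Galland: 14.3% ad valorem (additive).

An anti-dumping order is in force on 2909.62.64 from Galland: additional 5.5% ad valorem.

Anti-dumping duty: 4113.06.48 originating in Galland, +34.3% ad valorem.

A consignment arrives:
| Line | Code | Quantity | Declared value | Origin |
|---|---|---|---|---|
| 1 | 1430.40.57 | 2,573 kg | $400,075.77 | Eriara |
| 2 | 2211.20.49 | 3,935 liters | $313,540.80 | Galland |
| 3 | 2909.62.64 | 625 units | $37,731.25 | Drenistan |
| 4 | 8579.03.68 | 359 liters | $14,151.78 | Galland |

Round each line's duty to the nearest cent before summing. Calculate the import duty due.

$194,119.67

Line 1 (1430.40.57, Eriara, 2,573 kg, $400,075.77):
Base rate for 1430.40.57 is 26%.
Origin Eriara qualifies under the Bralius–Eriara agreement and 1430.40.57 is covered: preferential rate 24.5% applies instead.
Duty = $400,075.77 × 24.5% = $98,018.56.
Line 2 (2211.20.49, Galland, 3,935 liters, $313,540.80):
Base rate for 2211.20.49 is 14.5% + $1.09/liter.
2211.20.49 has an FTA preferential rate, but origin Galland is not Eriara; base rate stands.
Additional duty on 2211.20.49 from Galland: +14.3%. Applied ad valorem rate: 14.5% + 14.3% = 28.8%.
Duty = $313,540.80 × 28.8% + 3,935 × $1.09 = $94,588.90.
Line 3 (2909.62.64, Drenistan, 625 units, $37,731.25):
Base rate for 2909.62.64 is $0.30/unit.
2909.62.64 has an FTA preferential rate, but origin Drenistan is not Eriara; base rate stands.
The additional-duty order on 2909.62.64 targets Galland, not Drenistan; it does not apply.
Duty = 625 × $0.30 = $187.50.
Line 4 (8579.03.68, Galland, 359 liters, $14,151.78):
Base rate for 8579.03.68 is $3.69/liter.
Duty = 359 × $3.69 = $1,324.71.
Total = $98,018.56 + $94,588.90 + $187.50 + $1,324.71 = $194,119.67.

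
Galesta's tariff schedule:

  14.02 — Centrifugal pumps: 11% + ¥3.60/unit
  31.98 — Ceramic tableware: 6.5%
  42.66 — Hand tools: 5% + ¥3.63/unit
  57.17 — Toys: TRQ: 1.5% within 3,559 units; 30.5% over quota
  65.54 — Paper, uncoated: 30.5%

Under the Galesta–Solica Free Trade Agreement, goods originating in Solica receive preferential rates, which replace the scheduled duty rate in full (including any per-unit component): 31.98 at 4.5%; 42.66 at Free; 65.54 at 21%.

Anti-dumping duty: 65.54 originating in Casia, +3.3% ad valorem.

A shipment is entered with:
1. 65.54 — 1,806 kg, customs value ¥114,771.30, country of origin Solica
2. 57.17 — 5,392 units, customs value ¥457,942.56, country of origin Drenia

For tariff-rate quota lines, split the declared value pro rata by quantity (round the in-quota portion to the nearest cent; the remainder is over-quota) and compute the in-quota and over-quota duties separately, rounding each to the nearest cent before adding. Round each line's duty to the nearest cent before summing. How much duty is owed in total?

Line 1 (65.54, Solica, 1,806 kg, ¥114,771.30):
Base rate for 65.54 is 30.5%.
Origin Solica qualifies under the Galesta–Solica agreement and 65.54 is covered: preferential rate 21% applies instead.
The additional-duty order on 65.54 targets Casia, not Solica; it does not apply.
Duty = ¥114,771.30 × 21% = ¥24,101.97.
Line 2 (57.17, Drenia, 5,392 units, ¥457,942.56):
Code 57.17 is under a tariff-rate quota (threshold 3,559 units). In-quota: 3,559 units at 1.5%; over-quota: 1,833 units at 30.5%.
Pro-rata value split: in-quota = ¥457,942.56 × 3,559/5,392 = ¥302,265.87; over-quota = ¥457,942.56 − ¥302,265.87 = ¥155,676.69.
In-quota duty = ¥302,265.87 × 1.5% = ¥4,533.99. Over-quota duty = ¥155,676.69 × 30.5% = ¥47,481.39.
Line duty = ¥4,533.99 + ¥47,481.39 = ¥52,015.38.
Total = ¥24,101.97 + ¥52,015.38 = ¥76,117.35.

¥76,117.35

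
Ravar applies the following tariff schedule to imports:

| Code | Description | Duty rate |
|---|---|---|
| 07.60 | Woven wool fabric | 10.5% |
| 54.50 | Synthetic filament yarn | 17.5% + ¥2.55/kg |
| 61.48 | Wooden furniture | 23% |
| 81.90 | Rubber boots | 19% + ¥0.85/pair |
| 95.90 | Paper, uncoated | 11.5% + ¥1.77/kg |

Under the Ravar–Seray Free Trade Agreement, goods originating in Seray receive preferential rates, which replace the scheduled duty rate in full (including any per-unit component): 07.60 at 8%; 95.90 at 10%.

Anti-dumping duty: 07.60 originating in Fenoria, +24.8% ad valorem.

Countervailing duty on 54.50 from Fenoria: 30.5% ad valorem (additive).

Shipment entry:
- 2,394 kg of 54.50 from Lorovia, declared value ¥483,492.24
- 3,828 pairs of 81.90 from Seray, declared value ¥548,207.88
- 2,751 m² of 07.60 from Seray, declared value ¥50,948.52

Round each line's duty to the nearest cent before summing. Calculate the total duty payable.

¥202,205.02

Line 1 (54.50, Lorovia, 2,394 kg, ¥483,492.24):
Base rate for 54.50 is 17.5% + ¥2.55/kg.
The additional-duty order on 54.50 targets Fenoria, not Lorovia; it does not apply.
Duty = ¥483,492.24 × 17.5% + 2,394 × ¥2.55 = ¥90,715.84.
Line 2 (81.90, Seray, 3,828 pairs, ¥548,207.88):
Base rate for 81.90 is 19% + ¥0.85/pair.
Origin Seray is the FTA partner but 81.90 is not on the preference list; base rate stands.
Duty = ¥548,207.88 × 19% + 3,828 × ¥0.85 = ¥107,413.30.
Line 3 (07.60, Seray, 2,751 m², ¥50,948.52):
Base rate for 07.60 is 10.5%.
Origin Seray qualifies under the Ravar–Seray agreement and 07.60 is covered: preferential rate 8% applies instead.
The additional-duty order on 07.60 targets Fenoria, not Seray; it does not apply.
Duty = ¥50,948.52 × 8% = ¥4,075.88.
Total = ¥90,715.84 + ¥107,413.30 + ¥4,075.88 = ¥202,205.02.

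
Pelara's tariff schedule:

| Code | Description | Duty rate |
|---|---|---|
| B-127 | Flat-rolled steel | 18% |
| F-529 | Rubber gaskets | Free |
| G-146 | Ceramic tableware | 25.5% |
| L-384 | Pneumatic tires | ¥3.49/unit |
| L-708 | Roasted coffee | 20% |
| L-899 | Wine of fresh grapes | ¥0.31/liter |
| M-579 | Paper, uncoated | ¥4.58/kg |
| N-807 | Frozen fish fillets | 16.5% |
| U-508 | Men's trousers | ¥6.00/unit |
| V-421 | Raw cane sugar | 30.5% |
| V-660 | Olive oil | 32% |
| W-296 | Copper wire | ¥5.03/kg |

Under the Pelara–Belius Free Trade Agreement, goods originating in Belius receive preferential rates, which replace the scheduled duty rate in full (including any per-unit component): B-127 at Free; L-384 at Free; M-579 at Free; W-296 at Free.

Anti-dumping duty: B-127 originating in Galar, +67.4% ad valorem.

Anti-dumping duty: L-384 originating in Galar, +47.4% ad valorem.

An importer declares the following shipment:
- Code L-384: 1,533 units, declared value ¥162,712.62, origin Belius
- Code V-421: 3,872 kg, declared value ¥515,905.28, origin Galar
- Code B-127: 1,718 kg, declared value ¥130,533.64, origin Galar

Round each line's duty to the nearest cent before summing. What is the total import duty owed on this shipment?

¥268,826.84

Line 1 (L-384, Belius, 1,533 units, ¥162,712.62):
Base rate for L-384 is ¥3.49/unit.
Origin Belius qualifies under the Pelara–Belius agreement and L-384 is covered: preferential rate Free applies instead.
The additional-duty order on L-384 targets Galar, not Belius; it does not apply.
Duty = ¥162,712.62 × 0% = ¥0.00.
Line 2 (V-421, Galar, 3,872 kg, ¥515,905.28):
Base rate for V-421 is 30.5%.
Duty = ¥515,905.28 × 30.5% = ¥157,351.11.
Line 3 (B-127, Galar, 1,718 kg, ¥130,533.64):
Base rate for B-127 is 18%.
B-127 has an FTA preferential rate, but origin Galar is not Belius; base rate stands.
Additional duty on B-127 from Galar: +67.4%. Applied ad valorem rate: 18% + 67.4% = 85.4%.
Duty = ¥130,533.64 × 85.4% = ¥111,475.73.
Total = ¥0.00 + ¥157,351.11 + ¥111,475.73 = ¥268,826.84.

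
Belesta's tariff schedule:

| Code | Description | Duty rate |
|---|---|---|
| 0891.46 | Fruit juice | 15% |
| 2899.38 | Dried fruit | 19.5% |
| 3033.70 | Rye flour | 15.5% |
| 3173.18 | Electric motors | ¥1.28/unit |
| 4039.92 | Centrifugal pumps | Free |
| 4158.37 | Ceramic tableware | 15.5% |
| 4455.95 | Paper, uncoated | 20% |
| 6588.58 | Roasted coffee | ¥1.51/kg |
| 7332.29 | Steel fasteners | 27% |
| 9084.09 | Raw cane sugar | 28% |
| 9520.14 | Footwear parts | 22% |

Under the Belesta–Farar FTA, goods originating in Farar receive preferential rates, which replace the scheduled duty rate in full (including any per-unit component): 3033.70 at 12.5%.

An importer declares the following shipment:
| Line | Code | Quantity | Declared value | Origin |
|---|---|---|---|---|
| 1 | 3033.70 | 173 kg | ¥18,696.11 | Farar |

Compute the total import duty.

¥2,337.01

Line 1 (3033.70, Farar, 173 kg, ¥18,696.11):
Base rate for 3033.70 is 15.5%.
Origin Farar qualifies under the Belesta–Farar agreement and 3033.70 is covered: preferential rate 12.5% applies instead.
Duty = ¥18,696.11 × 12.5% = ¥2,337.01.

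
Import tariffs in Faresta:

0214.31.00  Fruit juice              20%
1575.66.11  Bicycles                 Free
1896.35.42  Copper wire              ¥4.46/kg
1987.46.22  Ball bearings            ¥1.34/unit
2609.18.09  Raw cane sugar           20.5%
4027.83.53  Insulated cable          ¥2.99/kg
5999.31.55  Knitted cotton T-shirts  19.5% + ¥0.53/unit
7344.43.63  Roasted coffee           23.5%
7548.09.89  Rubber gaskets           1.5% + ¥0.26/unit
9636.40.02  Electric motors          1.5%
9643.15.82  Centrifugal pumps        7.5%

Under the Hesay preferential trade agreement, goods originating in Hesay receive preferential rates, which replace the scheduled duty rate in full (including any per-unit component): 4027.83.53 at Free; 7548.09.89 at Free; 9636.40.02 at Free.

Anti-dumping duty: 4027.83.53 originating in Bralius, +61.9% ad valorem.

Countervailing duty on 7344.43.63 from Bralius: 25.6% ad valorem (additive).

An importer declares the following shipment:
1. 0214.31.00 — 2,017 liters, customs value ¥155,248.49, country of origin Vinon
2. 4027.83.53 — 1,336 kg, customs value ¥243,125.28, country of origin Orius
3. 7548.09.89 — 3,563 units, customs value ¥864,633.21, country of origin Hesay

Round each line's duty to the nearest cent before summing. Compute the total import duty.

Line 1 (0214.31.00, Vinon, 2,017 liters, ¥155,248.49):
Base rate for 0214.31.00 is 20%.
Duty = ¥155,248.49 × 20% = ¥31,049.70.
Line 2 (4027.83.53, Orius, 1,336 kg, ¥243,125.28):
Base rate for 4027.83.53 is ¥2.99/kg.
4027.83.53 has an FTA preferential rate, but origin Orius is not Hesay; base rate stands.
The additional-duty order on 4027.83.53 targets Bralius, not Orius; it does not apply.
Duty = 1,336 × ¥2.99 = ¥3,994.64.
Line 3 (7548.09.89, Hesay, 3,563 units, ¥864,633.21):
Base rate for 7548.09.89 is 1.5% + ¥0.26/unit.
Origin Hesay qualifies under the Faresta–Hesay agreement and 7548.09.89 is covered: preferential rate Free applies instead.
Duty = ¥864,633.21 × 0% = ¥0.00.
Total = ¥31,049.70 + ¥3,994.64 + ¥0.00 = ¥35,044.34.

¥35,044.34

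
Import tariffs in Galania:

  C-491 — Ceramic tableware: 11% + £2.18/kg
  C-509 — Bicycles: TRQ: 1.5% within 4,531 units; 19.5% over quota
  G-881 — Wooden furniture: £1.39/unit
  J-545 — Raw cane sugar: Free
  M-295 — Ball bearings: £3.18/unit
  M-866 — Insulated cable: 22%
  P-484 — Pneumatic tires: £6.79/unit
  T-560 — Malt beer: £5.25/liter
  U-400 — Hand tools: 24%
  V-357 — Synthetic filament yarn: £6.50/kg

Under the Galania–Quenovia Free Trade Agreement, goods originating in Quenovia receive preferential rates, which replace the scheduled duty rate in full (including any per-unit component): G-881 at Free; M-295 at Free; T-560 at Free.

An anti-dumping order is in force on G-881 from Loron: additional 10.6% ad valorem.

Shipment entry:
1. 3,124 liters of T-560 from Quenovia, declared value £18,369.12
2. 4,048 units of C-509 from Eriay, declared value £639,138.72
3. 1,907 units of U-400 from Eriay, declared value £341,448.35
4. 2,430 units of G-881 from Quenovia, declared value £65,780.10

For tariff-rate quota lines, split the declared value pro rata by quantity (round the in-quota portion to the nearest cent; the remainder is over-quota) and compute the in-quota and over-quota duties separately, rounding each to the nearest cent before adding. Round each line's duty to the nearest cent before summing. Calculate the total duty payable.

Line 1 (T-560, Quenovia, 3,124 liters, £18,369.12):
Base rate for T-560 is £5.25/liter.
Origin Quenovia qualifies under the Galania–Quenovia agreement and T-560 is covered: preferential rate Free applies instead.
Duty = £18,369.12 × 0% = £0.00.
Line 2 (C-509, Eriay, 4,048 units, £639,138.72):
Code C-509 is under a tariff-rate quota (threshold 4,531 units). Quantity 4,048 units is within the quota, so the in-quota rate 1.5% applies to the full value.
Duty = £639,138.72 × 1.5% = £9,587.08.
Line 3 (U-400, Eriay, 1,907 units, £341,448.35):
Base rate for U-400 is 24%.
Duty = £341,448.35 × 24% = £81,947.60.
Line 4 (G-881, Quenovia, 2,430 units, £65,780.10):
Base rate for G-881 is £1.39/unit.
Origin Quenovia qualifies under the Galania–Quenovia agreement and G-881 is covered: preferential rate Free applies instead.
The additional-duty order on G-881 targets Loron, not Quenovia; it does not apply.
Duty = £65,780.10 × 0% = £0.00.
Total = £0.00 + £9,587.08 + £81,947.60 + £0.00 = £91,534.68.

£91,534.68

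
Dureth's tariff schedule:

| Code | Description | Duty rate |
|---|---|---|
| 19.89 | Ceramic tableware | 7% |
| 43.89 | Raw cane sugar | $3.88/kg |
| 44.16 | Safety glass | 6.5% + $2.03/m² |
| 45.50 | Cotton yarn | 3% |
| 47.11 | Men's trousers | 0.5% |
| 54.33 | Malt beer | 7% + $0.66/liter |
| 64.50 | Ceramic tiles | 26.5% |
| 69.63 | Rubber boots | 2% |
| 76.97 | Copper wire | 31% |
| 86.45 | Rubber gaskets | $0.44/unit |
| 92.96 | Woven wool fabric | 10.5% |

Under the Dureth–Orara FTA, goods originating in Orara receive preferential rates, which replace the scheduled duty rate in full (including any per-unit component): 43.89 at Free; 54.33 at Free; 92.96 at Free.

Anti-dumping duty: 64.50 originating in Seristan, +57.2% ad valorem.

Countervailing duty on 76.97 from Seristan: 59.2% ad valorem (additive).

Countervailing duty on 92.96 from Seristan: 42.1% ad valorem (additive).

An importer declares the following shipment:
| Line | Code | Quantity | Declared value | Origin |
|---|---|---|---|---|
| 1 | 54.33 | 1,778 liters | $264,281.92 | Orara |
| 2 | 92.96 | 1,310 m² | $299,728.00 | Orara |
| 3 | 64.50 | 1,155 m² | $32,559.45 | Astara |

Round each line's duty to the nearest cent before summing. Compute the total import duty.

Line 1 (54.33, Orara, 1,778 liters, $264,281.92):
Base rate for 54.33 is 7% + $0.66/liter.
Origin Orara qualifies under the Dureth–Orara agreement and 54.33 is covered: preferential rate Free applies instead.
Duty = $264,281.92 × 0% = $0.00.
Line 2 (92.96, Orara, 1,310 m², $299,728.00):
Base rate for 92.96 is 10.5%.
Origin Orara qualifies under the Dureth–Orara agreement and 92.96 is covered: preferential rate Free applies instead.
The additional-duty order on 92.96 targets Seristan, not Orara; it does not apply.
Duty = $299,728.00 × 0% = $0.00.
Line 3 (64.50, Astara, 1,155 m², $32,559.45):
Base rate for 64.50 is 26.5%.
The additional-duty order on 64.50 targets Seristan, not Astara; it does not apply.
Duty = $32,559.45 × 26.5% = $8,628.25.
Total = $0.00 + $0.00 + $8,628.25 = $8,628.25.

$8,628.25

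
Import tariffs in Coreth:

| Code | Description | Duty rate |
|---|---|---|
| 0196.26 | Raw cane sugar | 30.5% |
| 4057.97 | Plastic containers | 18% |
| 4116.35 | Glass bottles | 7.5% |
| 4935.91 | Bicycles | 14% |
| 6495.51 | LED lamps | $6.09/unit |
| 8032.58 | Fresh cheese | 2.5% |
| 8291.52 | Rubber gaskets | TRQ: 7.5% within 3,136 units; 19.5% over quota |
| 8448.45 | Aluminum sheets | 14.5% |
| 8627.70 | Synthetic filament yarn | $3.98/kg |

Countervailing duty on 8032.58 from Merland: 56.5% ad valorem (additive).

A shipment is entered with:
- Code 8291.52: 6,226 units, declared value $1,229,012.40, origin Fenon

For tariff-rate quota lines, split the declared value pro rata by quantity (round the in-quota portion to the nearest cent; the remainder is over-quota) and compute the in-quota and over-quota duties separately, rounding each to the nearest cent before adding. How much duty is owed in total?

Line 1 (8291.52, Fenon, 6,226 units, $1,229,012.40):
Code 8291.52 is under a tariff-rate quota (threshold 3,136 units). In-quota: 3,136 units at 7.5%; over-quota: 3,090 units at 19.5%.
Pro-rata value split: in-quota = $1,229,012.40 × 3,136/6,226 = $619,046.40; over-quota = $1,229,012.40 − $619,046.40 = $609,966.00.
In-quota duty = $619,046.40 × 7.5% = $46,428.48. Over-quota duty = $609,966.00 × 19.5% = $118,943.37.
Line duty = $46,428.48 + $118,943.37 = $165,371.85.

$165,371.85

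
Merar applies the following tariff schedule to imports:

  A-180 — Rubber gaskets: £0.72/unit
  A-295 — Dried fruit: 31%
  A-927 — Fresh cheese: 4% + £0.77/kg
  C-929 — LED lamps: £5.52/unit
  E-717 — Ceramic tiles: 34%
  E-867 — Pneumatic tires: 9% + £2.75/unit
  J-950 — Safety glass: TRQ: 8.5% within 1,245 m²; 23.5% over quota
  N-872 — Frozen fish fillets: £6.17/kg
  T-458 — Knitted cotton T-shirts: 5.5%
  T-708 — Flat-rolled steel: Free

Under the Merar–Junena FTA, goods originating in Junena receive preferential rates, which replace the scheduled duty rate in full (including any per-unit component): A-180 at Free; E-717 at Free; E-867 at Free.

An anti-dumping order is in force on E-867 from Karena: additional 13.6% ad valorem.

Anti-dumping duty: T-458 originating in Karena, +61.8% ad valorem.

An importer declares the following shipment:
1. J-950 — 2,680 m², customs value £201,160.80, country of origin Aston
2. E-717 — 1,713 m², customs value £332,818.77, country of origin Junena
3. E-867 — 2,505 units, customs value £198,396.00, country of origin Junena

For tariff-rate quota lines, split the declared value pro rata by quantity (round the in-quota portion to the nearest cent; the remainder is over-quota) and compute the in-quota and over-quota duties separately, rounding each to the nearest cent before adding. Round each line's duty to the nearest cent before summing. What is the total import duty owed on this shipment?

£33,255.33

Line 1 (J-950, Aston, 2,680 m², £201,160.80):
Code J-950 is under a tariff-rate quota (threshold 1,245 m²). In-quota: 1,245 m² at 8.5%; over-quota: 1,435 m² at 23.5%.
Pro-rata value split: in-quota = £201,160.80 × 1,245/2,680 = £93,449.70; over-quota = £201,160.80 − £93,449.70 = £107,711.10.
In-quota duty = £93,449.70 × 8.5% = £7,943.22. Over-quota duty = £107,711.10 × 23.5% = £25,312.11.
Line duty = £7,943.22 + £25,312.11 = £33,255.33.
Line 2 (E-717, Junena, 1,713 m², £332,818.77):
Base rate for E-717 is 34%.
Origin Junena qualifies under the Merar–Junena agreement and E-717 is covered: preferential rate Free applies instead.
Duty = £332,818.77 × 0% = £0.00.
Line 3 (E-867, Junena, 2,505 units, £198,396.00):
Base rate for E-867 is 9% + £2.75/unit.
Origin Junena qualifies under the Merar–Junena agreement and E-867 is covered: preferential rate Free applies instead.
The additional-duty order on E-867 targets Karena, not Junena; it does not apply.
Duty = £198,396.00 × 0% = £0.00.
Total = £33,255.33 + £0.00 + £0.00 = £33,255.33.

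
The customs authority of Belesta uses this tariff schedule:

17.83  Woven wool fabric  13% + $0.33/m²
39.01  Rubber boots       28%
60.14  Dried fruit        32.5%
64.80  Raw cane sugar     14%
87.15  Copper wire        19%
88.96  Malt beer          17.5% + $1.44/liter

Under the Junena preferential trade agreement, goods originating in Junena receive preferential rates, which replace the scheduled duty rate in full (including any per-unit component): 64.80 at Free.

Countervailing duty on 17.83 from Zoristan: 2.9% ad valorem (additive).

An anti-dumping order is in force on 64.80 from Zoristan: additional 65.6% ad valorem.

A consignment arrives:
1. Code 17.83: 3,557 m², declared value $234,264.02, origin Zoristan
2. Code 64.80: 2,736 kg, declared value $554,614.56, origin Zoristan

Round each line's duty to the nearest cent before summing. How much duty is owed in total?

Line 1 (17.83, Zoristan, 3,557 m², $234,264.02):
Base rate for 17.83 is 13% + $0.33/m².
Additional duty on 17.83 from Zoristan: +2.9%. Applied ad valorem rate: 13% + 2.9% = 15.9%.
Duty = $234,264.02 × 15.9% + 3,557 × $0.33 = $38,421.79.
Line 2 (64.80, Zoristan, 2,736 kg, $554,614.56):
Base rate for 64.80 is 14%.
64.80 has an FTA preferential rate, but origin Zoristan is not Junena; base rate stands.
Additional duty on 64.80 from Zoristan: +65.6%. Applied ad valorem rate: 14% + 65.6% = 79.6%.
Duty = $554,614.56 × 79.6% = $441,473.19.
Total = $38,421.79 + $441,473.19 = $479,894.98.

$479,894.98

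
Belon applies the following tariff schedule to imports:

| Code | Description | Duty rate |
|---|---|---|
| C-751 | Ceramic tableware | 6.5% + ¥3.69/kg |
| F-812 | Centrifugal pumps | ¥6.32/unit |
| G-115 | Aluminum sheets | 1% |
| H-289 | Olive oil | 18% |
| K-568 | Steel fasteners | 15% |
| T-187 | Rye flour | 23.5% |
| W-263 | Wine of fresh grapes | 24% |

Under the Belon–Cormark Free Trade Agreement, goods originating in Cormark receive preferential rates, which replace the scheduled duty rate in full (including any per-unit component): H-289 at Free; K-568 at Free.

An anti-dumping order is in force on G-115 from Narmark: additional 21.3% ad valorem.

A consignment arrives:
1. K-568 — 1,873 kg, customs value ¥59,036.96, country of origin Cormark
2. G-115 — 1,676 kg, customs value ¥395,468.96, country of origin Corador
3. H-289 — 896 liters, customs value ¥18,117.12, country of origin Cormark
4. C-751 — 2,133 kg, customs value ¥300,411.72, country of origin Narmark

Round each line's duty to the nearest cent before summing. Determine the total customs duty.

Line 1 (K-568, Cormark, 1,873 kg, ¥59,036.96):
Base rate for K-568 is 15%.
Origin Cormark qualifies under the Belon–Cormark agreement and K-568 is covered: preferential rate Free applies instead.
Duty = ¥59,036.96 × 0% = ¥0.00.
Line 2 (G-115, Corador, 1,676 kg, ¥395,468.96):
Base rate for G-115 is 1%.
The additional-duty order on G-115 targets Narmark, not Corador; it does not apply.
Duty = ¥395,468.96 × 1% = ¥3,954.69.
Line 3 (H-289, Cormark, 896 liters, ¥18,117.12):
Base rate for H-289 is 18%.
Origin Cormark qualifies under the Belon–Cormark agreement and H-289 is covered: preferential rate Free applies instead.
Duty = ¥18,117.12 × 0% = ¥0.00.
Line 4 (C-751, Narmark, 2,133 kg, ¥300,411.72):
Base rate for C-751 is 6.5% + ¥3.69/kg.
Duty = ¥300,411.72 × 6.5% + 2,133 × ¥3.69 = ¥27,397.53.
Total = ¥0.00 + ¥3,954.69 + ¥0.00 + ¥27,397.53 = ¥31,352.22.

¥31,352.22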